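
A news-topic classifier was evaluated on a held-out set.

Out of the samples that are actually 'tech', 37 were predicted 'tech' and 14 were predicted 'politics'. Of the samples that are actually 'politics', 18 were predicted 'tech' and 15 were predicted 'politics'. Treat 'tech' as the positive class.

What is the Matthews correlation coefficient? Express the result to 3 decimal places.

MCC = (TP·TN − FP·FN) / √((TP+FP)(TP+FN)(TN+FP)(TN+FN))
Numerator = 37·15 − 18·14 = 303
Denominator = √(55·51·33·29) = √2684385 = 1638.4093
MCC = 303 / 1638.4093 = 0.185

0.185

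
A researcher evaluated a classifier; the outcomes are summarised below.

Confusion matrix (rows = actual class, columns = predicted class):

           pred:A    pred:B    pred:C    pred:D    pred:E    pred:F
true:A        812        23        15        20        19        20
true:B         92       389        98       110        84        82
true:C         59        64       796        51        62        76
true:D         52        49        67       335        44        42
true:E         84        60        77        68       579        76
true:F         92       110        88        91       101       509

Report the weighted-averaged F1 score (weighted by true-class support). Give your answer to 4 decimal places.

Per-class F1 score (2·TP/(2·TP+FP+FN)):
  A: TP=812, FP=92+59+52+84+92=379, FN=23+15+20+19+20=97 → 1624/2100 = 0.77333
  B: TP=389, FP=23+64+49+60+110=306, FN=92+98+110+84+82=466 → 778/1550 = 0.50194
  C: TP=796, FP=15+98+67+77+88=345, FN=59+64+51+62+76=312 → 1592/2249 = 0.70787
  D: TP=335, FP=20+110+51+68+91=340, FN=52+49+67+44+42=254 → 670/1264 = 0.53006
  E: TP=579, FP=19+84+62+44+101=310, FN=84+60+77+68+76=365 → 1158/1833 = 0.63175
  F: TP=509, FP=20+82+76+42+76=296, FN=92+110+88+91+101=482 → 1018/1796 = 0.56682
Weighted-F1 score = Σ (supportᵢ/N)·F1 scoreᵢ with N=5396: (909/5396)·0.77333 + (855/5396)·0.50194 + (1108/5396)·0.70787 + (589/5396)·0.53006 + (944/5396)·0.63175 + (991/5396)·0.56682 = 0.6276

0.6276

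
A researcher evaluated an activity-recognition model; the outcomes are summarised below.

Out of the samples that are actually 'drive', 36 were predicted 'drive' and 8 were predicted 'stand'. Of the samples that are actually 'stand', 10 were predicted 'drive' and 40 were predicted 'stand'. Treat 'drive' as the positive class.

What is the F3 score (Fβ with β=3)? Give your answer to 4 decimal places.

Fβ = (1+β²)·TP / ((1+β²)·TP + β²·FN + FP), with β²=9
= 10·36 / (10·36 + 9·8 + 10) = 0.8145

0.8145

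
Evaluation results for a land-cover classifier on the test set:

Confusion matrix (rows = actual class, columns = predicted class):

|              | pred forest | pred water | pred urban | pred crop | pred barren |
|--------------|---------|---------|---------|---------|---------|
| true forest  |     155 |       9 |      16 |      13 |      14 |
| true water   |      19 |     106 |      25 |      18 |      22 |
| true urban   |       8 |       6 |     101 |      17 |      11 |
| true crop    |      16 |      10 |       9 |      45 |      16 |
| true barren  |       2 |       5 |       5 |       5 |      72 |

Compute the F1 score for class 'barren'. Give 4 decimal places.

F1 score = 2·TP/(2·TP+FP+FN).
barren: TP=72, FP=14+22+11+16=63, FN=2+5+5+5=17 → 144/224 = 0.64286

0.6429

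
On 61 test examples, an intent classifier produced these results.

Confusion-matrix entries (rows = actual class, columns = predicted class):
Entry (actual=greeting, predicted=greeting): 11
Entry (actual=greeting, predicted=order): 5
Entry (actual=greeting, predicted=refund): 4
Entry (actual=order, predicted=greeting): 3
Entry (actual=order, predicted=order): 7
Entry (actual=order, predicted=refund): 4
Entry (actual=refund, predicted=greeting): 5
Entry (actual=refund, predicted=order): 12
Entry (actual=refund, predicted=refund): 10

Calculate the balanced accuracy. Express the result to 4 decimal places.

Balanced accuracy = mean of per-class recall.
  greeting: recall = 11/20 = 0.55000
  order: recall = 7/14 = 0.50000
  refund: recall = 10/27 = 0.37037
Mean = (0.55000 + 0.50000 + 0.37037) / 3 = 0.4735

0.4735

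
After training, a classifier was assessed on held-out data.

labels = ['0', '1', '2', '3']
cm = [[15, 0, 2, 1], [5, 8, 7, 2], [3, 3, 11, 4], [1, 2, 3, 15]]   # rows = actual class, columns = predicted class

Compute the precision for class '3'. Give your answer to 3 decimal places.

One-vs-rest for '3': TP = diagonal; FP = other classes predicted '3'; FN = '3' predicted as other.
precision = TP/(TP+FP).
3: TP=15, FP=1+2+4=7 → 15/22 = 0.6818

0.682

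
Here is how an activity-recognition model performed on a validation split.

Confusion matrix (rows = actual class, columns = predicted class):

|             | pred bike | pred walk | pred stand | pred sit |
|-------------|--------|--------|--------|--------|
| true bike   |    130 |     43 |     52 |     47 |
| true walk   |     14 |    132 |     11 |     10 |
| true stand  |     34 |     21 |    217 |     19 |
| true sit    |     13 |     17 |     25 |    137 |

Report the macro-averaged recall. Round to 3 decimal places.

0.682

Per-class recall (TP/(TP+FN)):
  bike: TP=130, FN=43+52+47=142 → 130/272 = 0.4779
  walk: TP=132, FN=14+11+10=35 → 132/167 = 0.7904
  stand: TP=217, FN=34+21+19=74 → 217/291 = 0.7457
  sit: TP=137, FN=13+17+25=55 → 137/192 = 0.7135
Macro-recall = mean = (0.4779 + 0.7904 + 0.7457 + 0.7135) / 4 = 0.682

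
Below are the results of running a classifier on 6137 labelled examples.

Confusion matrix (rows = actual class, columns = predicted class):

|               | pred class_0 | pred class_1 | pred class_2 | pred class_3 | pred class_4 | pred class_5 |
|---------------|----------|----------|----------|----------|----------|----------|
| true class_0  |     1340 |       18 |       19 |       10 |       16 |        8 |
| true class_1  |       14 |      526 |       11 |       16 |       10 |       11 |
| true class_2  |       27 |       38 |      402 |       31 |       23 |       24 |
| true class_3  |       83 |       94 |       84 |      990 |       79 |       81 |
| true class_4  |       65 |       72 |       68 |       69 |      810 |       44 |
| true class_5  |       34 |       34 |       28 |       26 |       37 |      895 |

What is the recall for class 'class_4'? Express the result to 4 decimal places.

0.7181

Treat 'class_4' as positive and all other classes as negative.
recall = TP/(TP+FN).
class_4: TP=810, FN=65+72+68+69+44=318 → 810/1128 = 0.71809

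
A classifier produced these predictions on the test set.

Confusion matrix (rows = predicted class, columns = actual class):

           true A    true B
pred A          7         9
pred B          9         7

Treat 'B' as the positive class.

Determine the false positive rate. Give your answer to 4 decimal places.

0.5625

FPR = FP/(FP+TN) = 9/(9+7) = 0.5625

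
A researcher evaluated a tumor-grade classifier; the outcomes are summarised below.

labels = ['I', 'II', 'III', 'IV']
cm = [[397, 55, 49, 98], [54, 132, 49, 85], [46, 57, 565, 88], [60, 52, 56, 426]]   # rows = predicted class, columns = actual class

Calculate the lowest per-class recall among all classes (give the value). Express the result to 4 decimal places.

Per-class recall (TP/(TP+FN)):
  I: TP=397, FN=54+46+60=160 → 397/557 = 0.71275
  II: TP=132, FN=55+57+52=164 → 132/296 = 0.44595
  III: TP=565, FN=49+49+56=154 → 565/719 = 0.78581
  IV: TP=426, FN=98+85+88=271 → 426/697 = 0.61119
Lowest is class 'II' with recall = 0.4459.

0.4459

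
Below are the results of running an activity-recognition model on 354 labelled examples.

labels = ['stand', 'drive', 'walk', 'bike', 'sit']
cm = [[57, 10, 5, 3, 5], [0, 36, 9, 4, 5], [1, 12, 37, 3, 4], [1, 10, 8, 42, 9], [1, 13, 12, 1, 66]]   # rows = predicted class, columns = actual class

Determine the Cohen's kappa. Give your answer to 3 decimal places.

Observed agreement pₒ = trace/N = 238/354 = 0.6723
Expected agreement pₑ = Σ (rowᵢ·colᵢ)/N² = (60·80 + 81·54 + 71·57 + 53·70 + 89·93)/354² = 0.2012
κ = (pₒ − pₑ)/(1 − pₑ) = (0.6723 − 0.2012)/(1 − 0.2012) = 0.590

0.590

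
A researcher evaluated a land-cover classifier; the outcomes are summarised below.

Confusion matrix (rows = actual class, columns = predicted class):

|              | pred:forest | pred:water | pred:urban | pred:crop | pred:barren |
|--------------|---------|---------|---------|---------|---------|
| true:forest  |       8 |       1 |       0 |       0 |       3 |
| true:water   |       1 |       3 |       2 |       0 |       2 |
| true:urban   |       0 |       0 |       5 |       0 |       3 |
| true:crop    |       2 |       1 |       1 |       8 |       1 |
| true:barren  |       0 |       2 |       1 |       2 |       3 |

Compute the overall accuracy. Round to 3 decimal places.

0.551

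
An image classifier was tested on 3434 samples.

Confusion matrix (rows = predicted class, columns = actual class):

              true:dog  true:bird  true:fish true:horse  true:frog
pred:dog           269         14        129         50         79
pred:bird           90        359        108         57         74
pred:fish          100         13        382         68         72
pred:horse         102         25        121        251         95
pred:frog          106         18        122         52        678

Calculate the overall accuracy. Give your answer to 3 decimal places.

Accuracy = trace / total = (269+359+382+251+678=1939) / 3434 = 1939/3434 = 0.565

0.565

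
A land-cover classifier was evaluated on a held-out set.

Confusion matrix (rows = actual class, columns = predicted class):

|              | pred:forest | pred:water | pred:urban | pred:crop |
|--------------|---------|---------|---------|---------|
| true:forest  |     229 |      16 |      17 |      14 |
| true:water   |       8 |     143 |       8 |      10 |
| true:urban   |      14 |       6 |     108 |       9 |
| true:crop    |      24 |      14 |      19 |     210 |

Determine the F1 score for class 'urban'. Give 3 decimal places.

Take TP from the diagonal, FP from the rest of the 'urban' prediction marginal, FN from the rest of the 'urban' actual marginal.
F1 score = 2·TP/(2·TP+FP+FN).
urban: TP=108, FP=17+8+19=44, FN=14+6+9=29 → 216/289 = 0.7474

0.747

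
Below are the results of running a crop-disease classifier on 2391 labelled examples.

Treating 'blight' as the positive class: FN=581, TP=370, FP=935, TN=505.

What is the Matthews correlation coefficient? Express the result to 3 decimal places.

-0.256

MCC = (TP·TN − FP·FN) / √((TP+FP)(TP+FN)(TN+FP)(TN+FN))
Numerator = 370·505 − 935·581 = -356385
Denominator = √(1305·951·1440·1086) = √1940811451200 = 1393130.0913
MCC = -356385 / 1393130.0913 = -0.256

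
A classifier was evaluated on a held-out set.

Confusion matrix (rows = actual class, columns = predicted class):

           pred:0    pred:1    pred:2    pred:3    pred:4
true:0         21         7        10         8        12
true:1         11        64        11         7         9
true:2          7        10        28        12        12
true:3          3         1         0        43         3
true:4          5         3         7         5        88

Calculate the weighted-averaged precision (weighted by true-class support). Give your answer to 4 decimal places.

0.6267

Per-class precision (TP/(TP+FP)):
  0: TP=21, FP=11+7+3+5=26 → 21/47 = 0.44681
  1: TP=64, FP=7+10+1+3=21 → 64/85 = 0.75294
  2: TP=28, FP=10+11+0+7=28 → 28/56 = 0.50000
  3: TP=43, FP=8+7+12+5=32 → 43/75 = 0.57333
  4: TP=88, FP=12+9+12+3=36 → 88/124 = 0.70968
Weighted-precision = Σ (supportᵢ/N)·precisionᵢ with N=387: (58/387)·0.44681 + (102/387)·0.75294 + (69/387)·0.50000 + (50/387)·0.57333 + (108/387)·0.70968 = 0.6267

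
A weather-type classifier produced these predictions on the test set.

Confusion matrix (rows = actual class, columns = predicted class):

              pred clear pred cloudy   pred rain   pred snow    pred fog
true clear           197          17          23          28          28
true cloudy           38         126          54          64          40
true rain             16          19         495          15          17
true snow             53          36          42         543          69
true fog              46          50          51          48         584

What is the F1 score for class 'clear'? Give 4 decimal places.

0.6128

One-vs-rest for 'clear': TP = diagonal; FP = other classes predicted 'clear'; FN = 'clear' predicted as other.
F1 score = 2·TP/(2·TP+FP+FN).
clear: TP=197, FP=38+16+53+46=153, FN=17+23+28+28=96 → 394/643 = 0.61275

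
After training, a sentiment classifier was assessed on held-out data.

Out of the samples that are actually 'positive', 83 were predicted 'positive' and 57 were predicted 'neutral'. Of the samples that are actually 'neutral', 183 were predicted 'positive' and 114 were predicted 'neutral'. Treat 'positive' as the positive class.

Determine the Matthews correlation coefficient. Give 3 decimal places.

MCC = (TP·TN − FP·FN) / √((TP+FP)(TP+FN)(TN+FP)(TN+FN))
Numerator = 83·114 − 183·57 = -969
Denominator = √(266·140·297·171) = √1891307880 = 43489.1697
MCC = -969 / 43489.1697 = -0.022

-0.022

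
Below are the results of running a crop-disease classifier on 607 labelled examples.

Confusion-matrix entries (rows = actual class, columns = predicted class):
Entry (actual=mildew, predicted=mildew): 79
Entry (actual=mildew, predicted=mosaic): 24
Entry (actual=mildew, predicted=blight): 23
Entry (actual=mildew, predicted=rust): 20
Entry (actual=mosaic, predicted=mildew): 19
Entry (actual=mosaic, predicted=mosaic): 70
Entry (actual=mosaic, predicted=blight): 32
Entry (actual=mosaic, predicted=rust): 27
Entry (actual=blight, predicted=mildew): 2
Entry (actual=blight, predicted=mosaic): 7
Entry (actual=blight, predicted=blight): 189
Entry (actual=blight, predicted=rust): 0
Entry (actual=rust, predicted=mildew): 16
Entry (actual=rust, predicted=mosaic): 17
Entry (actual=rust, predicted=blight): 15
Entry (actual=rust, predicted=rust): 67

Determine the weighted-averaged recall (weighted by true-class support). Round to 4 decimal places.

0.6672

Per-class recall (TP/(TP+FN)):
  mildew: TP=79, FN=24+23+20=67 → 79/146 = 0.54110
  mosaic: TP=70, FN=19+32+27=78 → 70/148 = 0.47297
  blight: TP=189, FN=2+7+0=9 → 189/198 = 0.95455
  rust: TP=67, FN=16+17+15=48 → 67/115 = 0.58261
Weighted-recall = Σ (supportᵢ/N)·recallᵢ with N=607: (146/607)·0.54110 + (148/607)·0.47297 + (198/607)·0.95455 + (115/607)·0.58261 = 0.6672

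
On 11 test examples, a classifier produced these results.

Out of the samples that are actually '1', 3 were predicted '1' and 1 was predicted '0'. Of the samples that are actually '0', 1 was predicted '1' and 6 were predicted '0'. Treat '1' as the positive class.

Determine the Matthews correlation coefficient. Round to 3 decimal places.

MCC = (TP·TN − FP·FN) / √((TP+FP)(TP+FN)(TN+FP)(TN+FN))
Numerator = 3·6 − 1·1 = 17
Denominator = √(4·4·7·7) = √784 = 28.0000
MCC = 17 / 28.0000 = 0.607

0.607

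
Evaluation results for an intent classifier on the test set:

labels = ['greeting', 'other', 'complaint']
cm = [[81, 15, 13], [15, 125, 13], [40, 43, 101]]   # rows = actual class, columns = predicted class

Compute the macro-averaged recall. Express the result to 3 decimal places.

Per-class recall (TP/(TP+FN)):
  greeting: TP=81, FN=15+13=28 → 81/109 = 0.7431
  other: TP=125, FN=15+13=28 → 125/153 = 0.8170
  complaint: TP=101, FN=40+43=83 → 101/184 = 0.5489
Macro-recall = mean = (0.7431 + 0.8170 + 0.5489) / 3 = 0.703

0.703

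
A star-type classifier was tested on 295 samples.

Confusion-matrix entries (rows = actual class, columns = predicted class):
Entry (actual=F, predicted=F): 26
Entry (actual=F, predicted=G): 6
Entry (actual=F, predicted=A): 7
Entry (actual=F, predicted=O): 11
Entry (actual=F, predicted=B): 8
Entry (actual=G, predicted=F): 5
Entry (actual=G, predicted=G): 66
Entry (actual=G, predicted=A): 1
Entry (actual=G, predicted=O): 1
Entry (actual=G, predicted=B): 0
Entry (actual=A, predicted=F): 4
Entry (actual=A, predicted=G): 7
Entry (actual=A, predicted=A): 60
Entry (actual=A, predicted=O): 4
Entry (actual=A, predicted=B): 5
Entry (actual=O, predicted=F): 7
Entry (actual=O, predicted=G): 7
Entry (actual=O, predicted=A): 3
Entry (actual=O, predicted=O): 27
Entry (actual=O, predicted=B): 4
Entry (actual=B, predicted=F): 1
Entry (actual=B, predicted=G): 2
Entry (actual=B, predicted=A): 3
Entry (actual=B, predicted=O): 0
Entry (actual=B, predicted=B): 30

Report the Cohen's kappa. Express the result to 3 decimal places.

0.629

Observed agreement pₒ = trace/N = 209/295 = 0.7085
Expected agreement pₑ = Σ (rowᵢ·colᵢ)/N² = (58·43 + 73·88 + 80·74 + 48·43 + 36·47)/295² = 0.2137
κ = (pₒ − pₑ)/(1 − pₑ) = (0.7085 − 0.2137)/(1 − 0.2137) = 0.629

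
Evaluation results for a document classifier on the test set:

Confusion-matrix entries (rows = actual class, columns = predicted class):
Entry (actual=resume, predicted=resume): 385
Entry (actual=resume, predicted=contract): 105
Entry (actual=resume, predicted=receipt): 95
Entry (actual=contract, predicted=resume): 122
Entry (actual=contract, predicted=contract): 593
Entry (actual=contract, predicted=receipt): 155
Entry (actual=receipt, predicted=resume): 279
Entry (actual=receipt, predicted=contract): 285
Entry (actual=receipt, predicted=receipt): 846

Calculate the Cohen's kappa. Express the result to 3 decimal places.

0.442

Observed agreement pₒ = trace/N = 1824/2865 = 0.6366
Expected agreement pₑ = Σ (rowᵢ·colᵢ)/N² = (585·786 + 870·983 + 1410·1096)/2865² = 0.3485
κ = (pₒ − pₑ)/(1 − pₑ) = (0.6366 − 0.3485)/(1 − 0.3485) = 0.442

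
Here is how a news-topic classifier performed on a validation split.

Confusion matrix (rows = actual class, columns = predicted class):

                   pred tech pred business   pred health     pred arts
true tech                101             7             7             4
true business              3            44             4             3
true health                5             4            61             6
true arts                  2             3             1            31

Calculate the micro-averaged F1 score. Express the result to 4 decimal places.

0.8287

Micro-averaging pools counts across classes: ΣTP=237, ΣFP=49, ΣFN=49.
Micro-F1 score = 2·TP/(2·TP+FP+FN) on pooled counts = 0.8287 (equals overall accuracy in single-label multiclass).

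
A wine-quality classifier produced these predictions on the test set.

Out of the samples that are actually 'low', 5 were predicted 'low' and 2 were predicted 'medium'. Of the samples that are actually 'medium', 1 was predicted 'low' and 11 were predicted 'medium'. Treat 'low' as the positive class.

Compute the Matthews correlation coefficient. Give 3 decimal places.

0.655

MCC = (TP·TN − FP·FN) / √((TP+FP)(TP+FN)(TN+FP)(TN+FN))
Numerator = 5·11 − 1·2 = 53
Denominator = √(6·7·12·13) = √6552 = 80.9444
MCC = 53 / 80.9444 = 0.655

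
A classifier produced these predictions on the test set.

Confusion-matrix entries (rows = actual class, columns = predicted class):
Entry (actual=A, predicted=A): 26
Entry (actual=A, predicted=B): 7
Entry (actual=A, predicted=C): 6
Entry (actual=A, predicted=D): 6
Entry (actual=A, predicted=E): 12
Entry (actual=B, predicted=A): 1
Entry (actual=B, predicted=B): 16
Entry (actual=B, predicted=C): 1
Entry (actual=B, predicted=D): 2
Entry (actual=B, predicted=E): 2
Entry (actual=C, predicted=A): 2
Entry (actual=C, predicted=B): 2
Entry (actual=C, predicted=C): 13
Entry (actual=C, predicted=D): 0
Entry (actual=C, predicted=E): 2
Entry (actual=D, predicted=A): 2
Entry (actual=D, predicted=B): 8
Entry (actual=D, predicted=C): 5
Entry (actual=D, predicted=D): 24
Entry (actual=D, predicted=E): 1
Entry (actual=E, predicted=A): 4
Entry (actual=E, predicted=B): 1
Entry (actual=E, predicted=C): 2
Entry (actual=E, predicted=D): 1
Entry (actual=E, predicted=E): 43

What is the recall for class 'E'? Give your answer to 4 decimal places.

Treat 'E' as positive and all other classes as negative.
recall = TP/(TP+FN).
E: TP=43, FN=4+1+2+1=8 → 43/51 = 0.84314

0.8431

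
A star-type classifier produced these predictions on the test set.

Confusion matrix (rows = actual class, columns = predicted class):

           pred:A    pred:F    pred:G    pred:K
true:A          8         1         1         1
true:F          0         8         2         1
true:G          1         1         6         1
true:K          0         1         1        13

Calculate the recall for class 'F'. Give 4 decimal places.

0.7273

recall = TP/(TP+FN).
F: TP=8, FN=0+2+1=3 → 8/11 = 0.72727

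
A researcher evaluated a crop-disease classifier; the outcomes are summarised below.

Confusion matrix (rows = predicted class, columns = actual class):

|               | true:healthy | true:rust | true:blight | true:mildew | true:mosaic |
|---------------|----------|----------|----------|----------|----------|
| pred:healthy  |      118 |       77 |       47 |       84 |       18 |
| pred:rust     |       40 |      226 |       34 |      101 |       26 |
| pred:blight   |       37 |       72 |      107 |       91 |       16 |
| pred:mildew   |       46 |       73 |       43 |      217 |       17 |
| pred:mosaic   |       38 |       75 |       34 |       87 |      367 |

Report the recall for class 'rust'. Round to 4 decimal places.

0.4321

Treat 'rust' as positive and all other classes as negative.
recall = TP/(TP+FN).
rust: TP=226, FN=77+72+73+75=297 → 226/523 = 0.43212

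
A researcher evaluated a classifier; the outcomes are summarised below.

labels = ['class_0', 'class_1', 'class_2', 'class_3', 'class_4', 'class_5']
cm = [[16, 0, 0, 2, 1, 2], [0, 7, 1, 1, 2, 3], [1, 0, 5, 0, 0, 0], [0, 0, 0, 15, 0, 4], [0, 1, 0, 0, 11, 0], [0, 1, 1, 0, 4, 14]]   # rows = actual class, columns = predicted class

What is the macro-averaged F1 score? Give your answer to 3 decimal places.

0.736

Per-class F1 score (2·TP/(2·TP+FP+FN)):
  class_0: TP=16, FP=0+1+0+0+0=1, FN=0+0+2+1+2=5 → 32/38 = 0.8421
  class_1: TP=7, FP=0+0+0+1+1=2, FN=0+1+1+2+3=7 → 14/23 = 0.6087
  class_2: TP=5, FP=0+1+0+0+1=2, FN=1+0+0+0+0=1 → 10/13 = 0.7692
  class_3: TP=15, FP=2+1+0+0+0=3, FN=0+0+0+0+4=4 → 30/37 = 0.8108
  class_4: TP=11, FP=1+2+0+0+4=7, FN=0+1+0+0+0=1 → 22/30 = 0.7333
  class_5: TP=14, FP=2+3+0+4+0=9, FN=0+1+1+0+4=6 → 28/43 = 0.6512
Macro-F1 score = mean = (0.8421 + 0.6087 + 0.7692 + 0.8108 + 0.7333 + 0.6512) / 6 = 0.736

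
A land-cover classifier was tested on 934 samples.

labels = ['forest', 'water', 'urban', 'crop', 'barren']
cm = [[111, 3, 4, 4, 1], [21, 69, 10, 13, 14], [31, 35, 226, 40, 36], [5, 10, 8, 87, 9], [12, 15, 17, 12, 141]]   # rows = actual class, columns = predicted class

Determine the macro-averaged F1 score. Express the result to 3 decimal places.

Per-class F1 score (2·TP/(2·TP+FP+FN)):
  forest: TP=111, FP=21+31+5+12=69, FN=3+4+4+1=12 → 222/303 = 0.7327
  water: TP=69, FP=3+35+10+15=63, FN=21+10+13+14=58 → 138/259 = 0.5328
  urban: TP=226, FP=4+10+8+17=39, FN=31+35+40+36=142 → 452/633 = 0.7141
  crop: TP=87, FP=4+13+40+12=69, FN=5+10+8+9=32 → 174/275 = 0.6327
  barren: TP=141, FP=1+14+36+9=60, FN=12+15+17+12=56 → 282/398 = 0.7085
Macro-F1 score = mean = (0.7327 + 0.5328 + 0.7141 + 0.6327 + 0.7085) / 5 = 0.664

0.664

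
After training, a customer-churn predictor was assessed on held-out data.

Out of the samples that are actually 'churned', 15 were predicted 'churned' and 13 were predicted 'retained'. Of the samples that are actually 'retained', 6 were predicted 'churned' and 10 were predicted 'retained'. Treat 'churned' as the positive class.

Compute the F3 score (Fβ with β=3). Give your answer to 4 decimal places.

Fβ = (1+β²)·TP / ((1+β²)·TP + β²·FN + FP), with β²=9
= 10·15 / (10·15 + 9·13 + 6) = 0.5495

0.5495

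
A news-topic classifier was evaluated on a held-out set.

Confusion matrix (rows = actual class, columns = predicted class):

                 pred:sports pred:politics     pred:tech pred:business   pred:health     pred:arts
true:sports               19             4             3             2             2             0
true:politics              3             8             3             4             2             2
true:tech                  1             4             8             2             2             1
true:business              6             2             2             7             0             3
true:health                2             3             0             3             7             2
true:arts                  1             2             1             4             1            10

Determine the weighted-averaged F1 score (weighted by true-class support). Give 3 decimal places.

Per-class F1 score (2·TP/(2·TP+FP+FN)):
  sports: TP=19, FP=3+1+6+2+1=13, FN=4+3+2+2+0=11 → 38/62 = 0.6129
  politics: TP=8, FP=4+4+2+3+2=15, FN=3+3+4+2+2=14 → 16/45 = 0.3556
  tech: TP=8, FP=3+3+2+0+1=9, FN=1+4+2+2+1=10 → 16/35 = 0.4571
  business: TP=7, FP=2+4+2+3+4=15, FN=6+2+2+0+3=13 → 14/42 = 0.3333
  health: TP=7, FP=2+2+2+0+1=7, FN=2+3+0+3+2=10 → 14/31 = 0.4516
  arts: TP=10, FP=0+2+1+3+2=8, FN=1+2+1+4+1=9 → 20/37 = 0.5405
Weighted-F1 score = Σ (supportᵢ/N)·F1 scoreᵢ with N=126: (30/126)·0.6129 + (22/126)·0.3556 + (18/126)·0.4571 + (20/126)·0.3333 + (17/126)·0.4516 + (19/126)·0.5405 = 0.469

0.469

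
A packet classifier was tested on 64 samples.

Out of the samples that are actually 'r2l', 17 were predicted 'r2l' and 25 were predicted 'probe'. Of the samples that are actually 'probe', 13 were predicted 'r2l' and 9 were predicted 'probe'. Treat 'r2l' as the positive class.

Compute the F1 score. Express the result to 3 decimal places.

0.472

Precision = TP/(TP+FP) = 17/30 = 0.5667
Recall = TP/(TP+FN) = 17/42 = 0.4048
F1 = 2·TP/(2·TP+FP+FN) = 34/72 = 0.472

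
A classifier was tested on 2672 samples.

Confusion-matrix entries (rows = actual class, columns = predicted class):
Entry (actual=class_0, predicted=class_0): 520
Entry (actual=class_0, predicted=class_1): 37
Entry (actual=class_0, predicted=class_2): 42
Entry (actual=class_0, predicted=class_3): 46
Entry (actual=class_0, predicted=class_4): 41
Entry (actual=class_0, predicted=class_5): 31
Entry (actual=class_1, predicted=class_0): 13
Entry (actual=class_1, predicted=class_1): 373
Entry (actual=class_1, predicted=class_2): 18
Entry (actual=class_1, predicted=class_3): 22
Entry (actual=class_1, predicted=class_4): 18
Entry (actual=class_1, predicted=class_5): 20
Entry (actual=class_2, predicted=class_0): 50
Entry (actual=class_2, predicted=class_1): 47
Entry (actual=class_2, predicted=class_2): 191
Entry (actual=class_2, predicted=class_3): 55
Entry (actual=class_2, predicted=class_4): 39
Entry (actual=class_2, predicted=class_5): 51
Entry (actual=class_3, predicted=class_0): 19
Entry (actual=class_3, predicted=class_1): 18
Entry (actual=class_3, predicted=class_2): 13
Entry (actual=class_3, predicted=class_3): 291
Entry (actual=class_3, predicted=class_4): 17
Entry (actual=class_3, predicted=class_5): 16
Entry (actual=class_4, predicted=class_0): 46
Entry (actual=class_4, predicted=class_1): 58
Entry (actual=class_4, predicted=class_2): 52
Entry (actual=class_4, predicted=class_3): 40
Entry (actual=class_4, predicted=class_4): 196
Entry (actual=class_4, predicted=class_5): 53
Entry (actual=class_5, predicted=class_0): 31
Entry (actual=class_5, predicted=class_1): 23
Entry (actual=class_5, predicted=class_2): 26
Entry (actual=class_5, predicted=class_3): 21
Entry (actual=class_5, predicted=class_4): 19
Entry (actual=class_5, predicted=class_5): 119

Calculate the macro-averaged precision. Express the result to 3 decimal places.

0.602

Per-class precision (TP/(TP+FP)):
  class_0: TP=520, FP=13+50+19+46+31=159 → 520/679 = 0.7658
  class_1: TP=373, FP=37+47+18+58+23=183 → 373/556 = 0.6709
  class_2: TP=191, FP=42+18+13+52+26=151 → 191/342 = 0.5585
  class_3: TP=291, FP=46+22+55+40+21=184 → 291/475 = 0.6126
  class_4: TP=196, FP=41+18+39+17+19=134 → 196/330 = 0.5939
  class_5: TP=119, FP=31+20+51+16+53=171 → 119/290 = 0.4103
Macro-precision = mean = (0.7658 + 0.6709 + 0.5585 + 0.6126 + 0.5939 + 0.4103) / 6 = 0.602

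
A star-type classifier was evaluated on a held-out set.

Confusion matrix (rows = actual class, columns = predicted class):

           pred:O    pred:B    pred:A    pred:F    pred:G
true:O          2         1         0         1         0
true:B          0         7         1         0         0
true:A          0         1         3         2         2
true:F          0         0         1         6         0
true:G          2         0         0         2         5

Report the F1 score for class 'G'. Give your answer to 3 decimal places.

Take TP from the diagonal, FP from the rest of the 'G' prediction marginal, FN from the rest of the 'G' actual marginal.
F1 score = 2·TP/(2·TP+FP+FN).
G: TP=5, FP=0+0+2+0=2, FN=2+0+0+2=4 → 10/16 = 0.6250

0.625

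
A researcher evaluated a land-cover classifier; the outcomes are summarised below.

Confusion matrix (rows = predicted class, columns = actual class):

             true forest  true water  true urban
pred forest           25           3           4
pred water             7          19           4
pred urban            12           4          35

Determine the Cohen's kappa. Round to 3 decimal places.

Observed agreement pₒ = trace/N = 79/113 = 0.6991
Expected agreement pₑ = Σ (rowᵢ·colᵢ)/N² = (44·32 + 26·30 + 43·51)/113² = 0.3431
κ = (pₒ − pₑ)/(1 − pₑ) = (0.6991 − 0.3431)/(1 − 0.3431) = 0.542

0.542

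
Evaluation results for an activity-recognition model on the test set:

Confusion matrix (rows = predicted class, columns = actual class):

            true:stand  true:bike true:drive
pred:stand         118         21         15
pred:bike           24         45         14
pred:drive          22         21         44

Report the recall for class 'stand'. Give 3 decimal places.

0.720

recall = TP/(TP+FN).
stand: TP=118, FN=24+22=46 → 118/164 = 0.7195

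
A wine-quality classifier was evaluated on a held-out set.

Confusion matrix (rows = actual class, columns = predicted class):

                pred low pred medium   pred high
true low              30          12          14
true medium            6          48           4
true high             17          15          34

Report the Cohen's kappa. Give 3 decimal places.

Observed agreement pₒ = trace/N = 112/180 = 0.6222
Expected agreement pₑ = Σ (rowᵢ·colᵢ)/N² = (56·53 + 58·75 + 66·52)/180² = 0.3318
κ = (pₒ − pₑ)/(1 − pₑ) = (0.6222 − 0.3318)/(1 − 0.3318) = 0.435

0.435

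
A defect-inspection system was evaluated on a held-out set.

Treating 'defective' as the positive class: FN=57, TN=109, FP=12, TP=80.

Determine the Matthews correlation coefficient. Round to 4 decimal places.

0.5051

MCC = (TP·TN − FP·FN) / √((TP+FP)(TP+FN)(TN+FP)(TN+FN))
Numerator = 80·109 − 12·57 = 8036
Denominator = √(92·137·121·166) = √253163944 = 15911.1264
MCC = 8036 / 15911.1264 = 0.5051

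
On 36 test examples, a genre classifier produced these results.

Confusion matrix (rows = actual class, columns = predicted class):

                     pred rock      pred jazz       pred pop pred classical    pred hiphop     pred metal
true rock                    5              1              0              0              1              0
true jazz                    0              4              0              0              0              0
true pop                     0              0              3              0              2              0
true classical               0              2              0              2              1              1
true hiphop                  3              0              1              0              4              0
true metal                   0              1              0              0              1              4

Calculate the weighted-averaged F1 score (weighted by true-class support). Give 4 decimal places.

0.6054

Per-class F1 score (2·TP/(2·TP+FP+FN)):
  rock: TP=5, FP=0+0+0+3+0=3, FN=1+0+0+1+0=2 → 10/15 = 0.66667
  jazz: TP=4, FP=1+0+2+0+1=4, FN=0+0+0+0+0=0 → 8/12 = 0.66667
  pop: TP=3, FP=0+0+0+1+0=1, FN=0+0+0+2+0=2 → 6/9 = 0.66667
  classical: TP=2, FP=0+0+0+0+0=0, FN=0+2+0+1+1=4 → 4/8 = 0.50000
  hiphop: TP=4, FP=1+0+2+1+1=5, FN=3+0+1+0+0=4 → 8/17 = 0.47059
  metal: TP=4, FP=0+0+0+1+0=1, FN=0+1+0+0+1=2 → 8/11 = 0.72727
Weighted-F1 score = Σ (supportᵢ/N)·F1 scoreᵢ with N=36: (7/36)·0.66667 + (4/36)·0.66667 + (5/36)·0.66667 + (6/36)·0.50000 + (8/36)·0.47059 + (6/36)·0.72727 = 0.6054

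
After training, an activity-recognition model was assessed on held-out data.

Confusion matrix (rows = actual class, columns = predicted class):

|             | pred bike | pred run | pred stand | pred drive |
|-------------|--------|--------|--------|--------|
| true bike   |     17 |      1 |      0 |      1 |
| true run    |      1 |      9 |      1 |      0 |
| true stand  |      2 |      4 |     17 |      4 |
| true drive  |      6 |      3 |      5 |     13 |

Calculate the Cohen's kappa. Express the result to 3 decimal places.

0.554

Observed agreement pₒ = trace/N = 56/84 = 0.6667
Expected agreement pₑ = Σ (rowᵢ·colᵢ)/N² = (19·26 + 11·17 + 27·23 + 27·18)/84² = 0.2534
κ = (pₒ − pₑ)/(1 − pₑ) = (0.6667 − 0.2534)/(1 − 0.2534) = 0.554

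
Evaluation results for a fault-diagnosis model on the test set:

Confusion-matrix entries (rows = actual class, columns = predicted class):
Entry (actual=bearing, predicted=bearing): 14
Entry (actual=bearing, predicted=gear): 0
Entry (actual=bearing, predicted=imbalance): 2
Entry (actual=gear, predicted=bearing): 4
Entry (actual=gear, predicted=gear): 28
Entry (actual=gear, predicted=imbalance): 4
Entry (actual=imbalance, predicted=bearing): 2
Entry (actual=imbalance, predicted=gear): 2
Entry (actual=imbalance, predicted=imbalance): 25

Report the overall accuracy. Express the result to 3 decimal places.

0.827

Accuracy = trace / total = (14+28+25=67) / 81 = 67/81 = 0.827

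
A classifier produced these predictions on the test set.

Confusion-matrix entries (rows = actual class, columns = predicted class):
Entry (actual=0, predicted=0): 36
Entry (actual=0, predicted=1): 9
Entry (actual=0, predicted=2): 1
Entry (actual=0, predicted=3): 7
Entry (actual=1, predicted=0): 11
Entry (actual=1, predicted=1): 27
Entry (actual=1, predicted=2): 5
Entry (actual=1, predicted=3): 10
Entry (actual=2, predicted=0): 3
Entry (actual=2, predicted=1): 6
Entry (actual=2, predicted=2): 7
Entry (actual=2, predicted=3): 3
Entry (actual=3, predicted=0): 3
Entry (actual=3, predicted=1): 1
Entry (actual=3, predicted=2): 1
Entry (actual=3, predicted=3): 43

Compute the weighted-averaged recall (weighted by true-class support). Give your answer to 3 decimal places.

0.653

Per-class recall (TP/(TP+FN)):
  0: TP=36, FN=9+1+7=17 → 36/53 = 0.6792
  1: TP=27, FN=11+5+10=26 → 27/53 = 0.5094
  2: TP=7, FN=3+6+3=12 → 7/19 = 0.3684
  3: TP=43, FN=3+1+1=5 → 43/48 = 0.8958
Weighted-recall = Σ (supportᵢ/N)·recallᵢ with N=173: (53/173)·0.6792 + (53/173)·0.5094 + (19/173)·0.3684 + (48/173)·0.8958 = 0.653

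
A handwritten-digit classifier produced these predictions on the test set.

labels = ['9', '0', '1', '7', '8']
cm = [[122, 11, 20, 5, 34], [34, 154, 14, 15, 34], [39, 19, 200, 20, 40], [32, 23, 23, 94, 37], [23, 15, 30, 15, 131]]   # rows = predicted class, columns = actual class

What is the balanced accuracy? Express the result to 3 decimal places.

Balanced accuracy = mean of per-class recall.
  9: recall = 122/250 = 0.4880
  0: recall = 154/222 = 0.6937
  1: recall = 200/287 = 0.6969
  7: recall = 94/149 = 0.6309
  8: recall = 131/276 = 0.4746
Mean = (0.4880 + 0.6937 + 0.6969 + 0.6309 + 0.4746) / 5 = 0.597

0.597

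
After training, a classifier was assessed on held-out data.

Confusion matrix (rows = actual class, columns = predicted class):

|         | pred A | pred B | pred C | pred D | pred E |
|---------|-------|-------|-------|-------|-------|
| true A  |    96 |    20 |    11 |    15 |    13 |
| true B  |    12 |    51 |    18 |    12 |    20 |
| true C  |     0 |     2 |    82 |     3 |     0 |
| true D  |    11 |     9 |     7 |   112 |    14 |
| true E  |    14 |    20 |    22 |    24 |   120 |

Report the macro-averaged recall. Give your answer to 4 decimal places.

0.6690

Per-class recall (TP/(TP+FN)):
  A: TP=96, FN=20+11+15+13=59 → 96/155 = 0.61935
  B: TP=51, FN=12+18+12+20=62 → 51/113 = 0.45133
  C: TP=82, FN=0+2+3+0=5 → 82/87 = 0.94253
  D: TP=112, FN=11+9+7+14=41 → 112/153 = 0.73203
  E: TP=120, FN=14+20+22+24=80 → 120/200 = 0.60000
Macro-recall = mean = (0.61935 + 0.45133 + 0.94253 + 0.73203 + 0.60000) / 5 = 0.6690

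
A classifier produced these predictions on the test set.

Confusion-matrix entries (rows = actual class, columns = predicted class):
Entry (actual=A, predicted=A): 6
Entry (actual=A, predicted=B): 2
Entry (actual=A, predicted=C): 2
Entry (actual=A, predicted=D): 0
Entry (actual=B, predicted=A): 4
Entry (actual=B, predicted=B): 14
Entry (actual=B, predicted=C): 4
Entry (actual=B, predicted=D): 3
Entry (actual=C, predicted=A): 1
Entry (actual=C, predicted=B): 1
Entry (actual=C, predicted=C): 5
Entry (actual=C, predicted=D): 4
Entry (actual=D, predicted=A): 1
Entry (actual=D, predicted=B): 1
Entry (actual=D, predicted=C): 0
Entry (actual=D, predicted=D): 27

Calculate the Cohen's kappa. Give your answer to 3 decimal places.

Observed agreement pₒ = trace/N = 52/75 = 0.6933
Expected agreement pₑ = Σ (rowᵢ·colᵢ)/N² = (10·12 + 25·18 + 11·11 + 29·34)/75² = 0.2981
κ = (pₒ − pₑ)/(1 − pₑ) = (0.6933 − 0.2981)/(1 − 0.2981) = 0.563

0.563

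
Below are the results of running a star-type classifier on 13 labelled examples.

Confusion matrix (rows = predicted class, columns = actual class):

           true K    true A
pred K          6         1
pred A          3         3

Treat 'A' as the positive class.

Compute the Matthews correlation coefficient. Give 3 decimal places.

0.386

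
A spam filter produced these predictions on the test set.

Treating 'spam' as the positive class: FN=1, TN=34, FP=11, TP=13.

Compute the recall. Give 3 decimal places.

Recall = TP/(TP+FN) = 13/(13+1) = 13/14 = 0.929

0.929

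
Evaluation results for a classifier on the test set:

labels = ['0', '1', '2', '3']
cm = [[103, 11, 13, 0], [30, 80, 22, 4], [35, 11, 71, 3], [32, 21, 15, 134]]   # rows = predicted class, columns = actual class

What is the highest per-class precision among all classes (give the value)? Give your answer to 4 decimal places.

0.8110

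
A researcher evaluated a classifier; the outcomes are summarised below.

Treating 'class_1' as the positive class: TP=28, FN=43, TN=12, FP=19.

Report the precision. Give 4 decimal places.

0.5957

Precision = TP/(TP+FP) = 28/(28+19) = 28/47 = 0.5957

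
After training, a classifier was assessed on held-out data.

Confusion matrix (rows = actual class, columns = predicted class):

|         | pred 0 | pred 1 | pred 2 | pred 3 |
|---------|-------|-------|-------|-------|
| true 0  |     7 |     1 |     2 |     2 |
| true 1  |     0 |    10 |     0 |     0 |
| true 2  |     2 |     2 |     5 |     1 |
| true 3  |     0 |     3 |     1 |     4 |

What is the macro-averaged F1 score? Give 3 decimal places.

0.631

Per-class F1 score (2·TP/(2·TP+FP+FN)):
  0: TP=7, FP=0+2+0=2, FN=1+2+2=5 → 14/21 = 0.6667
  1: TP=10, FP=1+2+3=6, FN=0+0+0=0 → 20/26 = 0.7692
  2: TP=5, FP=2+0+1=3, FN=2+2+1=5 → 10/18 = 0.5556
  3: TP=4, FP=2+0+1=3, FN=0+3+1=4 → 8/15 = 0.5333
Macro-F1 score = mean = (0.6667 + 0.7692 + 0.5556 + 0.5333) / 4 = 0.631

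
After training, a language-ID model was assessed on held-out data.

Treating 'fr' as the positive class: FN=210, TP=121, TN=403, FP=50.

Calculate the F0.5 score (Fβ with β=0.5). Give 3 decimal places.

0.596

Fβ = (1+β²)·TP / ((1+β²)·TP + β²·FN + FP), with β²=1/4
= 1.25·121 / (1.25·121 + 0.25·210 + 50) = 0.596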